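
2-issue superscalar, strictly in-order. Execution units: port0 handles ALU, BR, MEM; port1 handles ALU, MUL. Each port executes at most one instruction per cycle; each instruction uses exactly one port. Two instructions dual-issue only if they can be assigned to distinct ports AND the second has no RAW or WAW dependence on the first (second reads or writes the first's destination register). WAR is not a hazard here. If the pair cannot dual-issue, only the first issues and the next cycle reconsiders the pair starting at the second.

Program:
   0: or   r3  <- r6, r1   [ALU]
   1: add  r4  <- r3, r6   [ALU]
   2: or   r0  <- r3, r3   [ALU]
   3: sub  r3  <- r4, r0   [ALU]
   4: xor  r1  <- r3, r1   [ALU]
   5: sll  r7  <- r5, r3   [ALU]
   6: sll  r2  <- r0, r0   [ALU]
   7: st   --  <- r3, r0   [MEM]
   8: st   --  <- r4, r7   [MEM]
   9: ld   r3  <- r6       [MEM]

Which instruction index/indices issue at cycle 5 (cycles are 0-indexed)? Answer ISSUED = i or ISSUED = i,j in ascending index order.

ISSUED = 8

c0: i0 or  RAW r3
c1: i1,i2 add/or  2-wide
c2: i3 sub  RAW r3
c3: i4,i5 xor/sll  2-wide
c4: i6,i7 sll/st  2-wide
c5: i8 st  no-port MEM/MEM
c6: i9 ld  tail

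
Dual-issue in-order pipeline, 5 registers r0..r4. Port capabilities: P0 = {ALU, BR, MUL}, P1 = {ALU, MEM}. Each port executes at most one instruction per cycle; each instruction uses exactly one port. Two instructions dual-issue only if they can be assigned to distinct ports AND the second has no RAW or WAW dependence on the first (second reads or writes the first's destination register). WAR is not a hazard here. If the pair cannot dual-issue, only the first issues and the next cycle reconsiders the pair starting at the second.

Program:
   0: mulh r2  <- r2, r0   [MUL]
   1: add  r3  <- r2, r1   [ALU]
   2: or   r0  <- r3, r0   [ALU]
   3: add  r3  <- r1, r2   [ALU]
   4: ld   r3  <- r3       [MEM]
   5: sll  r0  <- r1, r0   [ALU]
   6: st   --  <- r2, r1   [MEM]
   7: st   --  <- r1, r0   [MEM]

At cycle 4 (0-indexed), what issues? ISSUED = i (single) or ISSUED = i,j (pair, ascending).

ISSUED = 6

#0 head=0: mulh i0 RAW r2
#1 head=1: add i1 RAW r3
#2 head=2: or;add i2,i3 pair
#3 head=4: ld;sll i4,i5 pair
#4 head=6: st i6 no-port MEM/MEM
#5 head=7: st i7 tail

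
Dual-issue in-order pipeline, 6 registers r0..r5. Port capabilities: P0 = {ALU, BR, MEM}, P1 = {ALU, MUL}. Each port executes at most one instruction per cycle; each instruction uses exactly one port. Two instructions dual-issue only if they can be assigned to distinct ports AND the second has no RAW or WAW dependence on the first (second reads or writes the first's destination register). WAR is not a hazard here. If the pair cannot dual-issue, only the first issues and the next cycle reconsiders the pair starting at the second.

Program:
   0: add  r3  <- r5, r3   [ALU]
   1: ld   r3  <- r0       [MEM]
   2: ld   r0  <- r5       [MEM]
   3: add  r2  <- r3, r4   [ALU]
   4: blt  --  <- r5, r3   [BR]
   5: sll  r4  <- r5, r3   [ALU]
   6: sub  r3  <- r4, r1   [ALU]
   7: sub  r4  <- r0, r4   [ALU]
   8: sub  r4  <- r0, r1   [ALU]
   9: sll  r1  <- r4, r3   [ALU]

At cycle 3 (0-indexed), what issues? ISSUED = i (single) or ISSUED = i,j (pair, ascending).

ISSUED = 4,5

[0] i0  add.ALU  -- WAW r3
[1] i1  ld.MEM  -- no-port MEM/MEM
[2] i2&i3  ld.MEM+add.ALU  -- dual
[3] i4&i5  blt.BR+sll.ALU  -- dual
[4] i6&i7  sub.ALU+sub.ALU  -- dual
[5] i8  sub.ALU  -- RAW r4
[6] i9  sll.ALU  -- tail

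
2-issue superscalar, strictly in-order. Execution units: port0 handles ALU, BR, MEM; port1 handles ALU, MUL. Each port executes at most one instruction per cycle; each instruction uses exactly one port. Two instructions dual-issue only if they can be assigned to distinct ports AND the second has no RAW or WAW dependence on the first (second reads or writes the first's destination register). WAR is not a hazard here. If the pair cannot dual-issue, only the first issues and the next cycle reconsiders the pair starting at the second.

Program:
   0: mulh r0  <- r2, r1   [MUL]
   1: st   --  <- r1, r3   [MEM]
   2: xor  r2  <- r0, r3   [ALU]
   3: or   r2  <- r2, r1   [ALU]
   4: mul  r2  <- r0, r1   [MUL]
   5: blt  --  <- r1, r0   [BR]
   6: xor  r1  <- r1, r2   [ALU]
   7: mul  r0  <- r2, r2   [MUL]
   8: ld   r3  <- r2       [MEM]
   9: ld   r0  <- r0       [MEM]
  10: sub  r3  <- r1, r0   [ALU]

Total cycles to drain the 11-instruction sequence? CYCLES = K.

CYCLES = 8

#0 head=0: mulh/st i0&i1 pair
#1 head=2: xor i2 RAW+WAW r2
#2 head=3: or i3 WAW r2
#3 head=4: mul/blt i4&i5 pair
#4 head=6: xor/mul i6&i7 pair
#5 head=8: ld i8 no-port MEM/MEM
#6 head=9: ld i9 RAW r0
#7 head=10: sub i10 tail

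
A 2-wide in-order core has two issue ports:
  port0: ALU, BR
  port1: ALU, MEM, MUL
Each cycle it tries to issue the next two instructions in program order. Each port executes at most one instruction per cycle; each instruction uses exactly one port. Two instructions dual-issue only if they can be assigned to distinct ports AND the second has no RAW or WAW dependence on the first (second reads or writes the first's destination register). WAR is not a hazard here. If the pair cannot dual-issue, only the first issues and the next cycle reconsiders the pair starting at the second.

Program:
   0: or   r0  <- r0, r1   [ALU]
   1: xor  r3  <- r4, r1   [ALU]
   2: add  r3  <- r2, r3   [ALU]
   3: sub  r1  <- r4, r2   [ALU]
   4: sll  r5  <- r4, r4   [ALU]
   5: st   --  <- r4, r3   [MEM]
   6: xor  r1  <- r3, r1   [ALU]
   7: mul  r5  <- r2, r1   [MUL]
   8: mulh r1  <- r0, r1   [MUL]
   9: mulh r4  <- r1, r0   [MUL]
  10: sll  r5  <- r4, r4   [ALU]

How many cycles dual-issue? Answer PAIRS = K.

PAIRS = 3

[0] i0/i1  or;xor  -- pair
[1] i2/i3  add;sub  -- pair
[2] i4/i5  sll;st  -- pair
[3] i6  xor  -- RAW r1
[4] i7  mul  -- no-port MUL/MUL
[5] i8  mulh  -- no-port MUL/MUL
[6] i9  mulh  -- RAW r4
[7] i10  sll  -- tail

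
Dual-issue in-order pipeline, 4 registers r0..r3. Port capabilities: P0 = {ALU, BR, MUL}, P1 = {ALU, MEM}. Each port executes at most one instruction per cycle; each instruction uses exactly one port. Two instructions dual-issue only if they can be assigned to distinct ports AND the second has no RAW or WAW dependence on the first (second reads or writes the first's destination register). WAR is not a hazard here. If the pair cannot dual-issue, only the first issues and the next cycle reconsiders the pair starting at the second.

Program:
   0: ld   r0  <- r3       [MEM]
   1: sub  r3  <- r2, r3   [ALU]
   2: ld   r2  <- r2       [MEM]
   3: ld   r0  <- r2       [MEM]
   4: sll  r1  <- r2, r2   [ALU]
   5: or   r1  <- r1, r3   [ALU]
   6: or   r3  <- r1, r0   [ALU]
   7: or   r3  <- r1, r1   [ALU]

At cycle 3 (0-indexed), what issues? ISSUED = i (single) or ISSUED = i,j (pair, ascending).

t=0 i0+i1:ld.MEM sub.ALU ; pair
t=1 i2:ld.MEM ; no-port MEM/MEM
t=2 i3+i4:ld.MEM sll.ALU ; pair
t=3 i5:or.ALU ; RAW r1
t=4 i6:or.ALU ; WAW r3
t=5 i7:or.ALU ; tail

ISSUED = 5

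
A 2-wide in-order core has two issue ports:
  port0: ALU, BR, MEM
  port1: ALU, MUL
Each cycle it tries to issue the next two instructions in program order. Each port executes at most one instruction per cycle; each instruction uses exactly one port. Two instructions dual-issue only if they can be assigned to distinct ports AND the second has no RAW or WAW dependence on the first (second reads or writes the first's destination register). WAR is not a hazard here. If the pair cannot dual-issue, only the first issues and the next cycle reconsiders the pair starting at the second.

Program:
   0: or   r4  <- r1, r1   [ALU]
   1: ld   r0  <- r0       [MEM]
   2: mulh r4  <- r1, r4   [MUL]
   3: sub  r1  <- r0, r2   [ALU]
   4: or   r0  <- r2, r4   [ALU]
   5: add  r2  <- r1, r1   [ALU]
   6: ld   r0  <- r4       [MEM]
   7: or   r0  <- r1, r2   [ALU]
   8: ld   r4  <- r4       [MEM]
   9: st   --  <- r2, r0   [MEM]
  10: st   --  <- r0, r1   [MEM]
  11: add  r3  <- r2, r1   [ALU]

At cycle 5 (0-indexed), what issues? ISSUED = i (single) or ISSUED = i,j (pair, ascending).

ISSUED = 9

  cy0 -> i0,i1 (or+ld) 2-wide
  cy1 -> i2,i3 (mulh+sub) 2-wide
  cy2 -> i4,i5 (or+add) 2-wide
  cy3 -> i6 (ld) WAW r0
  cy4 -> i7,i8 (or+ld) 2-wide
  cy5 -> i9 (st) no-port MEM/MEM
  cy6 -> i10,i11 (st+add) 2-wide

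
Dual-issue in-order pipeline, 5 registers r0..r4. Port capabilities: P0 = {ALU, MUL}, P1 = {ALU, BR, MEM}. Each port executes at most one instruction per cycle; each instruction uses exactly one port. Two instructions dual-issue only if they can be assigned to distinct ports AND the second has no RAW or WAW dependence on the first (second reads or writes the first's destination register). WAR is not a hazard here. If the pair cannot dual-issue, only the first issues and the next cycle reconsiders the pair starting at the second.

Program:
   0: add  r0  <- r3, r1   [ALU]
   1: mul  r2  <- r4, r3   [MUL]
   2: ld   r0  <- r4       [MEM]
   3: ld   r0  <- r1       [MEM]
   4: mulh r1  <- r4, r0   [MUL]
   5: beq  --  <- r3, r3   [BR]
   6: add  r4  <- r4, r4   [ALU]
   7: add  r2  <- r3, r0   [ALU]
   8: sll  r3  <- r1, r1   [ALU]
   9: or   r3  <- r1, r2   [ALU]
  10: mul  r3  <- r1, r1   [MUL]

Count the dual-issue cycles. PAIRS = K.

#0 head=0: add.ALU+mul.MUL i0,i1 2-wide
#1 head=2: ld.MEM i2 no-port MEM/MEM
#2 head=3: ld.MEM i3 RAW r0
#3 head=4: mulh.MUL+beq.BR i4,i5 2-wide
#4 head=6: add.ALU+add.ALU i6,i7 2-wide
#5 head=8: sll.ALU i8 WAW r3
#6 head=9: or.ALU i9 WAW r3
#7 head=10: mul.MUL i10 tail

PAIRS = 3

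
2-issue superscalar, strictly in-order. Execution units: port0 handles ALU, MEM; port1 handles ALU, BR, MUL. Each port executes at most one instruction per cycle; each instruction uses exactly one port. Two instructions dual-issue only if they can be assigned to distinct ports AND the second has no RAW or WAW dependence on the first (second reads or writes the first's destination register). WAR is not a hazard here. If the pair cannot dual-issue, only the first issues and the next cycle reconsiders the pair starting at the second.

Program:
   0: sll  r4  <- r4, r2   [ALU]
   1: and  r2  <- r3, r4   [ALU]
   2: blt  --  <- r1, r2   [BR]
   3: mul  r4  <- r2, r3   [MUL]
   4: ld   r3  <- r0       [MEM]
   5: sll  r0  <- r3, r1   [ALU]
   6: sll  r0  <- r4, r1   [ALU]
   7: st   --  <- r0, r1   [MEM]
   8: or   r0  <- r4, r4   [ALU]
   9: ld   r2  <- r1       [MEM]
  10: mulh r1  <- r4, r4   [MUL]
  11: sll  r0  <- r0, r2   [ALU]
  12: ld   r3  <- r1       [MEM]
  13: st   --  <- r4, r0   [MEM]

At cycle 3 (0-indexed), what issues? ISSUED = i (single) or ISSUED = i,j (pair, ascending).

ISSUED = 3,4

0. sll @i0  | RAW r4
1. and @i1  | RAW r2
2. blt @i2  | no-port BR/MUL
3. mul/ld @i3,i4  | dual
4. sll @i5  | WAW r0
5. sll @i6  | RAW r0
6. st/or @i7,i8  | dual
7. ld/mulh @i9,i10  | dual
8. sll/ld @i11,i12  | dual
9. st @i13  | tail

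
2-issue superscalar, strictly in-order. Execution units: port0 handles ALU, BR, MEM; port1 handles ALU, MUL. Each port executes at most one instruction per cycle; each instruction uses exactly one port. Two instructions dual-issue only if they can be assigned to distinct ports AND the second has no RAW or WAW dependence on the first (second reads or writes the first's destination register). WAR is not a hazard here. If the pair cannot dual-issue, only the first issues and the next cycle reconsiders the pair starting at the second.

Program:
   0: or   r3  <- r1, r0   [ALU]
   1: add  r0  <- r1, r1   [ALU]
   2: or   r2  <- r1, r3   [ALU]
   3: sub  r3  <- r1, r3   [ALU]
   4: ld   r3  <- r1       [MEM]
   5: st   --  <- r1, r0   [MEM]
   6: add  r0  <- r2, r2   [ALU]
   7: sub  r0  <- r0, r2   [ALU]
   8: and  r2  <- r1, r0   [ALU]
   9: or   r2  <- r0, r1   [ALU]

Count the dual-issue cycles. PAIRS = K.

PAIRS = 3

t=0 i0+i1:or.ALU;add.ALU ; dual
t=1 i2+i3:or.ALU;sub.ALU ; dual
t=2 i4:ld.MEM ; no-port MEM/MEM
t=3 i5+i6:st.MEM;add.ALU ; dual
t=4 i7:sub.ALU ; RAW r0
t=5 i8:and.ALU ; WAW r2
t=6 i9:or.ALU ; tail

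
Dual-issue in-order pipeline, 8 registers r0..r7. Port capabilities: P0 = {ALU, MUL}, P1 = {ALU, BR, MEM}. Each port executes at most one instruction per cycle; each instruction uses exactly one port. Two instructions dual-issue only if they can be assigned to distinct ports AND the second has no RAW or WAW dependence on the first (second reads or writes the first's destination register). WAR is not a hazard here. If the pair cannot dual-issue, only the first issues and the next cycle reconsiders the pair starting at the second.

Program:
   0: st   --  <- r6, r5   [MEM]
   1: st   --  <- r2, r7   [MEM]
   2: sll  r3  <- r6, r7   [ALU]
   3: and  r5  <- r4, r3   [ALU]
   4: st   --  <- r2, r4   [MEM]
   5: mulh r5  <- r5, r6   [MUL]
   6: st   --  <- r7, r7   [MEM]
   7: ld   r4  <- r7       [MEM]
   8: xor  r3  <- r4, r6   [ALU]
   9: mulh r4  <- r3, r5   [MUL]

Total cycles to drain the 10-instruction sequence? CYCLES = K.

CYCLES = 7

  cy0 -> i0 (st.MEM) no-port MEM/MEM
  cy1 -> i1&i2 (st.MEM sll.ALU) 2-wide
  cy2 -> i3&i4 (and.ALU st.MEM) 2-wide
  cy3 -> i5&i6 (mulh.MUL st.MEM) 2-wide
  cy4 -> i7 (ld.MEM) RAW r4
  cy5 -> i8 (xor.ALU) RAW r3
  cy6 -> i9 (mulh.MUL) tail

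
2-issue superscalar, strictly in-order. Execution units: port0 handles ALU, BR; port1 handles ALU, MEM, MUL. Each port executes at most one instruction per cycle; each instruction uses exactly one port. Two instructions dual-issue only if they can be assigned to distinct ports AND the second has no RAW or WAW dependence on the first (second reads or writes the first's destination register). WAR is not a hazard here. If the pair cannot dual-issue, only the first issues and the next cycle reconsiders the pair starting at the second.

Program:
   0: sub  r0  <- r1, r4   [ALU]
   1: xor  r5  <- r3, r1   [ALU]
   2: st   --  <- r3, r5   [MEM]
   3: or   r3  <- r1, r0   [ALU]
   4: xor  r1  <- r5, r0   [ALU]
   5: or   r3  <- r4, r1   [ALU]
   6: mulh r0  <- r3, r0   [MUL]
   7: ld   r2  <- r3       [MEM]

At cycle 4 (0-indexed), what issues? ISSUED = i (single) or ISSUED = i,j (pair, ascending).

ISSUED = 6

0. sub;xor @i0&i1  | dual
1. st;or @i2&i3  | dual
2. xor @i4  | RAW r1
3. or @i5  | RAW r3
4. mulh @i6  | no-port MUL/MEM
5. ld @i7  | tail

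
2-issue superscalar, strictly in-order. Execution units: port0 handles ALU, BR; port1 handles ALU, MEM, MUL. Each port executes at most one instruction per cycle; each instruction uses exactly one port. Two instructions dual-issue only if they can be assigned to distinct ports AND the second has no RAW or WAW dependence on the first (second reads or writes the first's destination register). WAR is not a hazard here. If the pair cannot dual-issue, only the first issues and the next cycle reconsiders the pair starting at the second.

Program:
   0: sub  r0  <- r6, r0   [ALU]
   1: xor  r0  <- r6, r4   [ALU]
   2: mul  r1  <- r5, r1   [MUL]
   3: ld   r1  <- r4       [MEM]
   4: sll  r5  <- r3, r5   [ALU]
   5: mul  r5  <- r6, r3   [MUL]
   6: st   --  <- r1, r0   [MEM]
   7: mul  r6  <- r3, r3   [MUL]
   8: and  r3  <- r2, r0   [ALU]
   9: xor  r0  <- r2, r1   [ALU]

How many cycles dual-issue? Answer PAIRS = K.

t=0 i0:sub.ALU ; WAW r0
t=1 i1/i2:xor.ALU/mul.MUL ; pair
t=2 i3/i4:ld.MEM/sll.ALU ; pair
t=3 i5:mul.MUL ; no-port MUL/MEM
t=4 i6:st.MEM ; no-port MEM/MUL
t=5 i7/i8:mul.MUL/and.ALU ; pair
t=6 i9:xor.ALU ; tail

PAIRS = 3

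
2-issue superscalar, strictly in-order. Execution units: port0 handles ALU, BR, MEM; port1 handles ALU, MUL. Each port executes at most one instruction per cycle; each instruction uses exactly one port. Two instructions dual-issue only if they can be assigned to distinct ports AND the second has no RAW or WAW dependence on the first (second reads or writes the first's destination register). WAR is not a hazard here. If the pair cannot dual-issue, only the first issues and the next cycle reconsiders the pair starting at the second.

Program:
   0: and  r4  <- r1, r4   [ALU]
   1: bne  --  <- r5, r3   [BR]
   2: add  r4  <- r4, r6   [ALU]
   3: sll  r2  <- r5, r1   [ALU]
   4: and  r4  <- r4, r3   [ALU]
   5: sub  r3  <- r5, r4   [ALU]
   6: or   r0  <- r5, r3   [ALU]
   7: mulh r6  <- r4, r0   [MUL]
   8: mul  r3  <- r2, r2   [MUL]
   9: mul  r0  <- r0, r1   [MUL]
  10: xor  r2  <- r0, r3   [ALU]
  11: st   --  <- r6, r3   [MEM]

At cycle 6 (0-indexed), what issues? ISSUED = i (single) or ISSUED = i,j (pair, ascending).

ISSUED = 8

  cy0 -> i0,i1 (and/bne) pair
  cy1 -> i2,i3 (add/sll) pair
  cy2 -> i4 (and) RAW r4
  cy3 -> i5 (sub) RAW r3
  cy4 -> i6 (or) RAW r0
  cy5 -> i7 (mulh) no-port MUL/MUL
  cy6 -> i8 (mul) no-port MUL/MUL
  cy7 -> i9 (mul) RAW r0
  cy8 -> i10,i11 (xor/st) pair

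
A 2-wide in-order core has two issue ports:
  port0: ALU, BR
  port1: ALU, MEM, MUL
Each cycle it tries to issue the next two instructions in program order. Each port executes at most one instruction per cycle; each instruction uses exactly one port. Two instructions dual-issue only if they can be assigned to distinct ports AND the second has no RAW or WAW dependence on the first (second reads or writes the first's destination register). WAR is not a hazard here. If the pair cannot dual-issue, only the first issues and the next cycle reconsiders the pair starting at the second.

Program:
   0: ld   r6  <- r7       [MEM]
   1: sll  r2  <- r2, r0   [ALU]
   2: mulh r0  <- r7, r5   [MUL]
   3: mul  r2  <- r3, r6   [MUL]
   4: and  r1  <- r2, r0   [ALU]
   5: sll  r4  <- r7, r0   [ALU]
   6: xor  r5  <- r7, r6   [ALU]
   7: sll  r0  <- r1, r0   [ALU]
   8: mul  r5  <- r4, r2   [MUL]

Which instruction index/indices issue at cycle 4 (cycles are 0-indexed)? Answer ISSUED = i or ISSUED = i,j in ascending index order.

ISSUED = 6,7

0. ld.MEM;sll.ALU @i0/i1  | 2-wide
1. mulh.MUL @i2  | no-port MUL/MUL
2. mul.MUL @i3  | RAW r2
3. and.ALU;sll.ALU @i4/i5  | 2-wide
4. xor.ALU;sll.ALU @i6/i7  | 2-wide
5. mul.MUL @i8  | tail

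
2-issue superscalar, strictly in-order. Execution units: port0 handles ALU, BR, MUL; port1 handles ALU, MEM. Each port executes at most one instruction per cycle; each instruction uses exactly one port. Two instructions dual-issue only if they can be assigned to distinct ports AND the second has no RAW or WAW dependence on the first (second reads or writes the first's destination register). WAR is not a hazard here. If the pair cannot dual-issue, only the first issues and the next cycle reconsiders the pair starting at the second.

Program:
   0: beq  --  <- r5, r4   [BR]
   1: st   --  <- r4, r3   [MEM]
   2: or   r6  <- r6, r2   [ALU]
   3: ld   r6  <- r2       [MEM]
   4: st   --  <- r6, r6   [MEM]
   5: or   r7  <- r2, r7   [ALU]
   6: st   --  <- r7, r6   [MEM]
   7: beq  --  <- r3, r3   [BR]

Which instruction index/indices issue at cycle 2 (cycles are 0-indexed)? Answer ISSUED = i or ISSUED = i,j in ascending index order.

ISSUED = 3

c0: i0/i1 beq.BR/st.MEM  dual
c1: i2 or.ALU  WAW r6
c2: i3 ld.MEM  no-port MEM/MEM
c3: i4/i5 st.MEM/or.ALU  dual
c4: i6/i7 st.MEM/beq.BR  dual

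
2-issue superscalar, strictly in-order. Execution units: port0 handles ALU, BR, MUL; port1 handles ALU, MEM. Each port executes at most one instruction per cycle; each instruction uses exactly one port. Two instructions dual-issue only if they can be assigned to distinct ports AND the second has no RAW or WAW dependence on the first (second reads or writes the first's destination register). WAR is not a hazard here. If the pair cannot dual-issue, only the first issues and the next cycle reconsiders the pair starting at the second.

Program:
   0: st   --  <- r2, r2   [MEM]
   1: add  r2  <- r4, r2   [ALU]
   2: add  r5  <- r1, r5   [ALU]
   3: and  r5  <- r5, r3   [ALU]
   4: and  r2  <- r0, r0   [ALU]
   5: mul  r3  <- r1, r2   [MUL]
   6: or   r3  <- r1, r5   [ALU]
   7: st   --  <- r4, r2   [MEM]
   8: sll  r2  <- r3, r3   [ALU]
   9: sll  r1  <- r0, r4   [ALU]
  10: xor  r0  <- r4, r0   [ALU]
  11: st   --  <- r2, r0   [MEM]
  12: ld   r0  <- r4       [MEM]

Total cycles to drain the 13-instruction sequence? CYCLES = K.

t=0 i0,i1:st;add ; dual
t=1 i2:add ; RAW+WAW r5
t=2 i3,i4:and;and ; dual
t=3 i5:mul ; WAW r3
t=4 i6,i7:or;st ; dual
t=5 i8,i9:sll;sll ; dual
t=6 i10:xor ; RAW r0
t=7 i11:st ; no-port MEM/MEM
t=8 i12:ld ; tail

CYCLES = 9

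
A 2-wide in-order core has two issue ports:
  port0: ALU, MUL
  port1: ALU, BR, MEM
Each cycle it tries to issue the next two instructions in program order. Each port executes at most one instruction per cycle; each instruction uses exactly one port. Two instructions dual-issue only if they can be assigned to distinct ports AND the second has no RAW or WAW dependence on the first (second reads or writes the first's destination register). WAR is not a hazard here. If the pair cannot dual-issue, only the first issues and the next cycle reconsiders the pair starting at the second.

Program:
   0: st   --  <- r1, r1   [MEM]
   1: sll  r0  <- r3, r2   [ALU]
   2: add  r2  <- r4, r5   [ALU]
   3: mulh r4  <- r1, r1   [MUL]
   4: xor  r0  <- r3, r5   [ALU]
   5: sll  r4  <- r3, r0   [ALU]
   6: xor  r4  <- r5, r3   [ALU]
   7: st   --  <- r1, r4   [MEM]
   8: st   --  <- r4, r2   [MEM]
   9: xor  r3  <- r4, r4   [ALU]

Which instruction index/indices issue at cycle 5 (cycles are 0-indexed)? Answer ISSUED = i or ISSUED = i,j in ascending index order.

0. st.MEM;sll.ALU @i0+i1  | pair
1. add.ALU;mulh.MUL @i2+i3  | pair
2. xor.ALU @i4  | RAW r0
3. sll.ALU @i5  | WAW r4
4. xor.ALU @i6  | RAW r4
5. st.MEM @i7  | no-port MEM/MEM
6. st.MEM;xor.ALU @i8+i9  | pair

ISSUED = 7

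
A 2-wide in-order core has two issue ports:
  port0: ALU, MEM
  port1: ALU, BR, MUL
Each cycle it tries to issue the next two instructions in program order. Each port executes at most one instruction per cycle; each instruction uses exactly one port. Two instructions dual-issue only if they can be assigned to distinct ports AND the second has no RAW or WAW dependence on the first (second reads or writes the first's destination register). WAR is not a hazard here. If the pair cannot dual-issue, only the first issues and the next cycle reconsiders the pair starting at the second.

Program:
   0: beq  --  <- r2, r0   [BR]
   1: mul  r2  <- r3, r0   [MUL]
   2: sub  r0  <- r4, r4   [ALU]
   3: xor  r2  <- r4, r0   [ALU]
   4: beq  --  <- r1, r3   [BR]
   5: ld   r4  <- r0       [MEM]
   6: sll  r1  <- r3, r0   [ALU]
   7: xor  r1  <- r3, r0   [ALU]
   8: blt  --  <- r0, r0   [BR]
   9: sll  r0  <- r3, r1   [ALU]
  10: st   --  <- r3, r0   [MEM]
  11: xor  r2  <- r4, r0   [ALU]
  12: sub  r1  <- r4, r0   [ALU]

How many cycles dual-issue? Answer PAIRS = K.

PAIRS = 5

t=0 i0:beq.BR ; no-port BR/MUL
t=1 i1+i2:mul.MUL/sub.ALU ; dual
t=2 i3+i4:xor.ALU/beq.BR ; dual
t=3 i5+i6:ld.MEM/sll.ALU ; dual
t=4 i7+i8:xor.ALU/blt.BR ; dual
t=5 i9:sll.ALU ; RAW r0
t=6 i10+i11:st.MEM/xor.ALU ; dual
t=7 i12:sub.ALU ; tail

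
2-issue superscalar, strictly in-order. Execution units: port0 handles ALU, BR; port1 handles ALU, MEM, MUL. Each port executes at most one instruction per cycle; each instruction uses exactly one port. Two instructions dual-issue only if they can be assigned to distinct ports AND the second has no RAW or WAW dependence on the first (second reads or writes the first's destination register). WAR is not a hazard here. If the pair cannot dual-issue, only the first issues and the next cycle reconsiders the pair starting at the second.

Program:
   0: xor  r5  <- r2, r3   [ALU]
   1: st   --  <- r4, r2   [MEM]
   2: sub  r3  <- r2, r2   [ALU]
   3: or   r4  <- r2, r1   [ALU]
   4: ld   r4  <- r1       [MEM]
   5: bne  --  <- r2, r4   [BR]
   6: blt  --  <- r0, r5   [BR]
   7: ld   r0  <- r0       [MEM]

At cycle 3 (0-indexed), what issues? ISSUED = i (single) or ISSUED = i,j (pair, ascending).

ISSUED = 5

[0] i0+i1  xor.ALU+st.MEM  -- pair
[1] i2+i3  sub.ALU+or.ALU  -- pair
[2] i4  ld.MEM  -- RAW r4
[3] i5  bne.BR  -- no-port BR/BR
[4] i6+i7  blt.BR+ld.MEM  -- pair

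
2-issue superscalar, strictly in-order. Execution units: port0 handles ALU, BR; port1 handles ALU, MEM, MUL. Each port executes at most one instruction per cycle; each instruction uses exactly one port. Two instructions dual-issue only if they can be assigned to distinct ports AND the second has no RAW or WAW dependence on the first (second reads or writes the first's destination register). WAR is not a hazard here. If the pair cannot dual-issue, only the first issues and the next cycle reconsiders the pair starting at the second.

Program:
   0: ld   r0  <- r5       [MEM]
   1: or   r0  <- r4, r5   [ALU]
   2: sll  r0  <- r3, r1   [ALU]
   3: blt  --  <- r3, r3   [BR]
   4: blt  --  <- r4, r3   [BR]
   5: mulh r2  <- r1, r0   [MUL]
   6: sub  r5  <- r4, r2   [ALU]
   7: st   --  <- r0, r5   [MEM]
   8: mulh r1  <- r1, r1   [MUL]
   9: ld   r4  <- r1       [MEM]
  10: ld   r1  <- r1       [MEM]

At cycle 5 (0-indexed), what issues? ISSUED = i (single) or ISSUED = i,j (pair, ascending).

ISSUED = 7

c0: i0 ld.MEM  WAW r0
c1: i1 or.ALU  WAW r0
c2: i2+i3 sll.ALU;blt.BR  dual
c3: i4+i5 blt.BR;mulh.MUL  dual
c4: i6 sub.ALU  RAW r5
c5: i7 st.MEM  no-port MEM/MUL
c6: i8 mulh.MUL  no-port MUL/MEM
c7: i9 ld.MEM  no-port MEM/MEM
c8: i10 ld.MEM  tail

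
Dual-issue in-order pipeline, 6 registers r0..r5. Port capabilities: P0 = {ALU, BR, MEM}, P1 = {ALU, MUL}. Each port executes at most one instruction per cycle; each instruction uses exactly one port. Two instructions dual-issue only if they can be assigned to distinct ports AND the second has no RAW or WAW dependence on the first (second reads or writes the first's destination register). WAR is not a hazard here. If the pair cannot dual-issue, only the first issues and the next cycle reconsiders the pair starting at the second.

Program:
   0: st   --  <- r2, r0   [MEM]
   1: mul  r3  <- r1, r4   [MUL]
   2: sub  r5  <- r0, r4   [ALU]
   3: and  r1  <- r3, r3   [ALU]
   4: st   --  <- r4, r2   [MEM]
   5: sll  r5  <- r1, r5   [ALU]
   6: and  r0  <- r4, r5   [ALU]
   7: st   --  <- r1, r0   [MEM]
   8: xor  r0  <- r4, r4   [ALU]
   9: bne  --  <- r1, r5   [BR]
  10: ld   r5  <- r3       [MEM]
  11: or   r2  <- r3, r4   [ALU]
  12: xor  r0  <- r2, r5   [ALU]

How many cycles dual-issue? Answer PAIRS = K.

  cy0 -> i0&i1 (st.MEM;mul.MUL) dual
  cy1 -> i2&i3 (sub.ALU;and.ALU) dual
  cy2 -> i4&i5 (st.MEM;sll.ALU) dual
  cy3 -> i6 (and.ALU) RAW r0
  cy4 -> i7&i8 (st.MEM;xor.ALU) dual
  cy5 -> i9 (bne.BR) no-port BR/MEM
  cy6 -> i10&i11 (ld.MEM;or.ALU) dual
  cy7 -> i12 (xor.ALU) tail

PAIRS = 5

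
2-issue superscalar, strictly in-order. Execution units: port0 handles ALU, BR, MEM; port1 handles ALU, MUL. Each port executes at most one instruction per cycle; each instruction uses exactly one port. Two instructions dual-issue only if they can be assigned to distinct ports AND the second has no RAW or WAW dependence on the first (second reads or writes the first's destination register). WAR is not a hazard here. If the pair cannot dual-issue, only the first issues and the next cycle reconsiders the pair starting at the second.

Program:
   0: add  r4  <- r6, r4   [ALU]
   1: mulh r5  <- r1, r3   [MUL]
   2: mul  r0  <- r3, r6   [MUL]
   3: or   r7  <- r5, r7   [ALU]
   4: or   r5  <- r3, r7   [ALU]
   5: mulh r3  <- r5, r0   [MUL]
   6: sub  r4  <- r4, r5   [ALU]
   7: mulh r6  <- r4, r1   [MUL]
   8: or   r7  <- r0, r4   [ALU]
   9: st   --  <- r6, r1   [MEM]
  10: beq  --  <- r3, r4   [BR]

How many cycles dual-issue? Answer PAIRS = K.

c0: i0+i1 add;mulh  2-wide
c1: i2+i3 mul;or  2-wide
c2: i4 or  RAW r5
c3: i5+i6 mulh;sub  2-wide
c4: i7+i8 mulh;or  2-wide
c5: i9 st  no-port MEM/BR
c6: i10 beq  tail

PAIRS = 4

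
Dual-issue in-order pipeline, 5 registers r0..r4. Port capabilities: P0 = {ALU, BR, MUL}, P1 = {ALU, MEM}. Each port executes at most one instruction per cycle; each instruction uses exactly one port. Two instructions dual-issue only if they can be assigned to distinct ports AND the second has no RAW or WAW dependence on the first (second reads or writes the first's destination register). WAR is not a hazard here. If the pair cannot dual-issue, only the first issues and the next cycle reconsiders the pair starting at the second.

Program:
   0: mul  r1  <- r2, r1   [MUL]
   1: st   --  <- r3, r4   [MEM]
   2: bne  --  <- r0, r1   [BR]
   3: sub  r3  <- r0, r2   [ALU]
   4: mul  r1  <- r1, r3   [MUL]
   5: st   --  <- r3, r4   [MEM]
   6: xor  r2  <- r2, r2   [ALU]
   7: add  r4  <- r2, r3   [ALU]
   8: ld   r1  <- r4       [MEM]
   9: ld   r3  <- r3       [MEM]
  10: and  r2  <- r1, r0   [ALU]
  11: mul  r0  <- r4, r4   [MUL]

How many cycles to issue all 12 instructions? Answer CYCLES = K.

  cy0 -> i0&i1 (mul/st) pair
  cy1 -> i2&i3 (bne/sub) pair
  cy2 -> i4&i5 (mul/st) pair
  cy3 -> i6 (xor) RAW r2
  cy4 -> i7 (add) RAW r4
  cy5 -> i8 (ld) no-port MEM/MEM
  cy6 -> i9&i10 (ld/and) pair
  cy7 -> i11 (mul) tail

CYCLES = 8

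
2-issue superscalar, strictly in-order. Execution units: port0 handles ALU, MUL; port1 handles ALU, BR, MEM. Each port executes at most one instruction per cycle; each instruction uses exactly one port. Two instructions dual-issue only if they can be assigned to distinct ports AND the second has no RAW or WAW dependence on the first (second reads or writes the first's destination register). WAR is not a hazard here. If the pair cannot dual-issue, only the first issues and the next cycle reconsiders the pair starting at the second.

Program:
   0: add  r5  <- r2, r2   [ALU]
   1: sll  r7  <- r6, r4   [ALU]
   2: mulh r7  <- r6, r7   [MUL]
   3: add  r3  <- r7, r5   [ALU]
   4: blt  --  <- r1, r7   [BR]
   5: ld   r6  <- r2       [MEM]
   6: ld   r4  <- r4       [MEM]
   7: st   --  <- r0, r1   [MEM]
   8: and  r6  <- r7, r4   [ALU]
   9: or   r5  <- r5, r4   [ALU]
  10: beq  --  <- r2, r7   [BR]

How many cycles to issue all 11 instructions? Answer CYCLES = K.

[0] i0&i1  add.ALU/sll.ALU  -- dual
[1] i2  mulh.MUL  -- RAW r7
[2] i3&i4  add.ALU/blt.BR  -- dual
[3] i5  ld.MEM  -- no-port MEM/MEM
[4] i6  ld.MEM  -- no-port MEM/MEM
[5] i7&i8  st.MEM/and.ALU  -- dual
[6] i9&i10  or.ALU/beq.BR  -- dual

CYCLES = 7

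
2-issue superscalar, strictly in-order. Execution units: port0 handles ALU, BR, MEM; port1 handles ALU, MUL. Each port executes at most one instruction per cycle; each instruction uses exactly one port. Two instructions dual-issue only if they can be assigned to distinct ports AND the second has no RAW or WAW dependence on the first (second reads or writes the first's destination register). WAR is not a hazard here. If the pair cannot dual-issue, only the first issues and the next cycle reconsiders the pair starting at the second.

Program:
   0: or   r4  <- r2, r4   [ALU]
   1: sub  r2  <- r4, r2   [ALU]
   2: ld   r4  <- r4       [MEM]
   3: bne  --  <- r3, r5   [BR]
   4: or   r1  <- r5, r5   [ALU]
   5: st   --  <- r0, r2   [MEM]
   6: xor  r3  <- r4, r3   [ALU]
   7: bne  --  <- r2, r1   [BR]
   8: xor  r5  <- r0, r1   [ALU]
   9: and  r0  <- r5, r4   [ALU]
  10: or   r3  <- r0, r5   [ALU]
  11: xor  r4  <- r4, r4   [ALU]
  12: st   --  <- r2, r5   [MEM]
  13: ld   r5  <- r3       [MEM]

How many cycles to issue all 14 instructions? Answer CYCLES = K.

CYCLES = 9

[0] i0  or.ALU  -- RAW r4
[1] i1,i2  sub.ALU;ld.MEM  -- dual
[2] i3,i4  bne.BR;or.ALU  -- dual
[3] i5,i6  st.MEM;xor.ALU  -- dual
[4] i7,i8  bne.BR;xor.ALU  -- dual
[5] i9  and.ALU  -- RAW r0
[6] i10,i11  or.ALU;xor.ALU  -- dual
[7] i12  st.MEM  -- no-port MEM/MEM
[8] i13  ld.MEM  -- tail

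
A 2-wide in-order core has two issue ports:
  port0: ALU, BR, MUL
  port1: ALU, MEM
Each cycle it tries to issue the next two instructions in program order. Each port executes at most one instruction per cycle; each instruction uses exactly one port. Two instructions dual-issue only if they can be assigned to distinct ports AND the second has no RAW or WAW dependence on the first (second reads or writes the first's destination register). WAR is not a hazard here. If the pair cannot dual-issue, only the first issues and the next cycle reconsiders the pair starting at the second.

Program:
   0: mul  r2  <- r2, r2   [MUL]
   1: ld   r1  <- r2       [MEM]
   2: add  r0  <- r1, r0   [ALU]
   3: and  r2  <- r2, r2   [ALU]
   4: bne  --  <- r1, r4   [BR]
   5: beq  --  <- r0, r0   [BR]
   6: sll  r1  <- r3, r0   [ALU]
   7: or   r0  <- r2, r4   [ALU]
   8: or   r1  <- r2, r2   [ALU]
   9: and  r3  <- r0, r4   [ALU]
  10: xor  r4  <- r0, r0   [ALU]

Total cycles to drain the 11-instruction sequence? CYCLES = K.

CYCLES = 7

  cy0 -> i0 (mul.MUL) RAW r2
  cy1 -> i1 (ld.MEM) RAW r1
  cy2 -> i2/i3 (add.ALU and.ALU) dual
  cy3 -> i4 (bne.BR) no-port BR/BR
  cy4 -> i5/i6 (beq.BR sll.ALU) dual
  cy5 -> i7/i8 (or.ALU or.ALU) dual
  cy6 -> i9/i10 (and.ALU xor.ALU) dual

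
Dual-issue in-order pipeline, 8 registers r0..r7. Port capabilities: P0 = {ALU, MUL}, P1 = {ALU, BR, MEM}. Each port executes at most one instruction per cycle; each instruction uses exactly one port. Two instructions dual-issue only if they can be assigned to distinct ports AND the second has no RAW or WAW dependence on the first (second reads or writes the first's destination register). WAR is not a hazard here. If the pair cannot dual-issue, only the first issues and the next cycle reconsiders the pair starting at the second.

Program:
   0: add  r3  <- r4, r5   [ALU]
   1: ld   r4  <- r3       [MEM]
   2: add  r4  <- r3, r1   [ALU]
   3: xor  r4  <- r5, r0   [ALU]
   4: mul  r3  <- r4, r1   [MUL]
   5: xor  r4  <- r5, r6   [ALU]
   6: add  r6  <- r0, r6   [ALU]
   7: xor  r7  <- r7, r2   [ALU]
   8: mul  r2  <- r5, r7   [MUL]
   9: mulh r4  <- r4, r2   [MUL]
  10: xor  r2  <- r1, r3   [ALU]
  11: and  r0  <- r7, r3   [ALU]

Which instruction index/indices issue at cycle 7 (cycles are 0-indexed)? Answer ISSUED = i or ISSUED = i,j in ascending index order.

ISSUED = 9,10

  cy0 -> i0 (add) RAW r3
  cy1 -> i1 (ld) WAW r4
  cy2 -> i2 (add) WAW r4
  cy3 -> i3 (xor) RAW r4
  cy4 -> i4&i5 (mul/xor) 2-wide
  cy5 -> i6&i7 (add/xor) 2-wide
  cy6 -> i8 (mul) no-port MUL/MUL
  cy7 -> i9&i10 (mulh/xor) 2-wide
  cy8 -> i11 (and) tail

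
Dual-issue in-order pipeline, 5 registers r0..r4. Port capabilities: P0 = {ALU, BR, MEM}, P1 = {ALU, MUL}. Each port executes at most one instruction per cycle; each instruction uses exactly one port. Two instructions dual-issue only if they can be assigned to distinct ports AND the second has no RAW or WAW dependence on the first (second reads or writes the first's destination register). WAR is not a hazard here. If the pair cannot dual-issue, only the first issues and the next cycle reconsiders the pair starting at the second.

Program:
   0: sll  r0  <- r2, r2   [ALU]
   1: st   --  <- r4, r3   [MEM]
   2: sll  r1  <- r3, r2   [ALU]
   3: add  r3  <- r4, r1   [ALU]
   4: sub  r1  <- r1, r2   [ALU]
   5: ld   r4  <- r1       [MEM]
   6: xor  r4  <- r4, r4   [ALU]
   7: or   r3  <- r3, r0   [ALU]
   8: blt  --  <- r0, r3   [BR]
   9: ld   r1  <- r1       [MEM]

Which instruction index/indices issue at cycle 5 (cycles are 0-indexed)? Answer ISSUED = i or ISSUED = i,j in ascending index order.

  cy0 -> i0+i1 (sll st) 2-wide
  cy1 -> i2 (sll) RAW r1
  cy2 -> i3+i4 (add sub) 2-wide
  cy3 -> i5 (ld) RAW+WAW r4
  cy4 -> i6+i7 (xor or) 2-wide
  cy5 -> i8 (blt) no-port BR/MEM
  cy6 -> i9 (ld) tail

ISSUED = 8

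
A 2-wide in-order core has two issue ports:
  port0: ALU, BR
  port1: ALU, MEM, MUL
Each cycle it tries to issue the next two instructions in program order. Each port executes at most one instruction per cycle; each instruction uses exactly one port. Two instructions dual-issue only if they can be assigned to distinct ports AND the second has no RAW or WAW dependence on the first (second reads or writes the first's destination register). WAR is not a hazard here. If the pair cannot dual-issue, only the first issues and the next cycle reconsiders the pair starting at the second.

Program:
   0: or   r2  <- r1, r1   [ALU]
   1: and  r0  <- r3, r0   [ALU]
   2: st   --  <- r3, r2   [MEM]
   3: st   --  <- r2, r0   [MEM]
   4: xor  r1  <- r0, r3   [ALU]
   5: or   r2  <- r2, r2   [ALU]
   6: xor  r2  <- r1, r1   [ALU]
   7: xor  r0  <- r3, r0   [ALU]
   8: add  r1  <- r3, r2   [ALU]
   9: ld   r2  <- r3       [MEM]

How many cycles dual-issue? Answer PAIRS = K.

0. or.ALU and.ALU @i0+i1  | pair
1. st.MEM @i2  | no-port MEM/MEM
2. st.MEM xor.ALU @i3+i4  | pair
3. or.ALU @i5  | WAW r2
4. xor.ALU xor.ALU @i6+i7  | pair
5. add.ALU ld.MEM @i8+i9  | pair

PAIRS = 4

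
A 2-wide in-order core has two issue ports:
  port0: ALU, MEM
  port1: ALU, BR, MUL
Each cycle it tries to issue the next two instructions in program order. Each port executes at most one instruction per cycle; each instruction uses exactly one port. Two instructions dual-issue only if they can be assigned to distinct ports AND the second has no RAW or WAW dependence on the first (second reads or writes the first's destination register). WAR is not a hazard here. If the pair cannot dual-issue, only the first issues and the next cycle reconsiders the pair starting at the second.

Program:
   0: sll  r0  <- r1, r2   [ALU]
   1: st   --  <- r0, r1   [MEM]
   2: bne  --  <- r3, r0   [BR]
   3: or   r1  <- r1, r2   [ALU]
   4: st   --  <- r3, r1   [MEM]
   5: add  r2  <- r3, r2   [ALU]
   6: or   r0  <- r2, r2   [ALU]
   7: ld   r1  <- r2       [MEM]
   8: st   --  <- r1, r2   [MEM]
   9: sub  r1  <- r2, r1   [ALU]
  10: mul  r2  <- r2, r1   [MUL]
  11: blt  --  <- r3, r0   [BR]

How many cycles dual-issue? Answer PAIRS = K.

PAIRS = 4

0. sll @i0  | RAW r0
1. st bne @i1,i2  | 2-wide
2. or @i3  | RAW r1
3. st add @i4,i5  | 2-wide
4. or ld @i6,i7  | 2-wide
5. st sub @i8,i9  | 2-wide
6. mul @i10  | no-port MUL/BR
7. blt @i11  | tail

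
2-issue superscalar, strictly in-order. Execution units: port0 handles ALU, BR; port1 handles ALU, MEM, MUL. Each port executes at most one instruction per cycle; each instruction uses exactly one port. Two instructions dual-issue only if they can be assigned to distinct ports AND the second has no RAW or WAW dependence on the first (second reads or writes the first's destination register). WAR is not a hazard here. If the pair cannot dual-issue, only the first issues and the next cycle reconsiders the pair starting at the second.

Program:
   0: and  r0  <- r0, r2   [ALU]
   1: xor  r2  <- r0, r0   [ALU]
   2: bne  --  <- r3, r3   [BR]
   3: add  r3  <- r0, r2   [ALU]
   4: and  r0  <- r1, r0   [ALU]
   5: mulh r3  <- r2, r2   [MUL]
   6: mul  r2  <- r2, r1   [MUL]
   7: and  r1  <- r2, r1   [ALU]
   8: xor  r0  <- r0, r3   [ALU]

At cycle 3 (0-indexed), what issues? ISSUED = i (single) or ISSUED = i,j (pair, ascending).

t=0 i0:and.ALU ; RAW r0
t=1 i1&i2:xor.ALU bne.BR ; dual
t=2 i3&i4:add.ALU and.ALU ; dual
t=3 i5:mulh.MUL ; no-port MUL/MUL
t=4 i6:mul.MUL ; RAW r2
t=5 i7&i8:and.ALU xor.ALU ; dual

ISSUED = 5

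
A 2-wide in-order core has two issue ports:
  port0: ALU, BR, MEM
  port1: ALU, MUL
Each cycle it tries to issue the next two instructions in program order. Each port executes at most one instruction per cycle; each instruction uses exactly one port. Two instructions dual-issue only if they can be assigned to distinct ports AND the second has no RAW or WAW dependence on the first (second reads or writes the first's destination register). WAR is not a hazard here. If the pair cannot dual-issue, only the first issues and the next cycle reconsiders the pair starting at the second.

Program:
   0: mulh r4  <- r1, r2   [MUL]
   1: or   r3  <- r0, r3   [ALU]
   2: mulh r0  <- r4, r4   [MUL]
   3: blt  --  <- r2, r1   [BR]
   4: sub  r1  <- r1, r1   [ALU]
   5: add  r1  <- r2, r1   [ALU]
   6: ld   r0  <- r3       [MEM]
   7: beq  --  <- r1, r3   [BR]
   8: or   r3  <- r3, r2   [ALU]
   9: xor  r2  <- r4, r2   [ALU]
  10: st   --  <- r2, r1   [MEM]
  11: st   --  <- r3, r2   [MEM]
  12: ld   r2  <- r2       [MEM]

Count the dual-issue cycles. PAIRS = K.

PAIRS = 4

c0: i0,i1 mulh.MUL/or.ALU  pair
c1: i2,i3 mulh.MUL/blt.BR  pair
c2: i4 sub.ALU  RAW+WAW r1
c3: i5,i6 add.ALU/ld.MEM  pair
c4: i7,i8 beq.BR/or.ALU  pair
c5: i9 xor.ALU  RAW r2
c6: i10 st.MEM  no-port MEM/MEM
c7: i11 st.MEM  no-port MEM/MEM
c8: i12 ld.MEM  tail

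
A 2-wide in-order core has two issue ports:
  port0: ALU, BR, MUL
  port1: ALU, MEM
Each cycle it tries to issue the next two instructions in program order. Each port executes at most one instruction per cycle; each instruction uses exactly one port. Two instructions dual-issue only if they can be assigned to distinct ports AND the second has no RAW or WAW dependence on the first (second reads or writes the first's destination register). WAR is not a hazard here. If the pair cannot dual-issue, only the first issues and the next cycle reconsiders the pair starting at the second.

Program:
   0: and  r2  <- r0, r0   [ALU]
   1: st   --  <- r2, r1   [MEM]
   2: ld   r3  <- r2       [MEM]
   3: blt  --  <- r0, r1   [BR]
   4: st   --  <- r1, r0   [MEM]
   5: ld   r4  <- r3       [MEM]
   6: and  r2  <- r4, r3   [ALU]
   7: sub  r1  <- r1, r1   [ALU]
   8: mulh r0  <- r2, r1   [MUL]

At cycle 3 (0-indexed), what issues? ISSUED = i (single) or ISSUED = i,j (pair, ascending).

ISSUED = 4

[0] i0  and.ALU  -- RAW r2
[1] i1  st.MEM  -- no-port MEM/MEM
[2] i2/i3  ld.MEM+blt.BR  -- 2-wide
[3] i4  st.MEM  -- no-port MEM/MEM
[4] i5  ld.MEM  -- RAW r4
[5] i6/i7  and.ALU+sub.ALU  -- 2-wide
[6] i8  mulh.MUL  -- tail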